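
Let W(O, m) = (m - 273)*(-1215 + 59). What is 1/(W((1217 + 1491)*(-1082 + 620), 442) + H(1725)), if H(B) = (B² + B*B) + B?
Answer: 1/5757611 ≈ 1.7368e-7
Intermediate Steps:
W(O, m) = 315588 - 1156*m (W(O, m) = (-273 + m)*(-1156) = 315588 - 1156*m)
H(B) = B + 2*B² (H(B) = (B² + B²) + B = 2*B² + B = B + 2*B²)
1/(W((1217 + 1491)*(-1082 + 620), 442) + H(1725)) = 1/((315588 - 1156*442) + 1725*(1 + 2*1725)) = 1/((315588 - 510952) + 1725*(1 + 3450)) = 1/(-195364 + 1725*3451) = 1/(-195364 + 5952975) = 1/5757611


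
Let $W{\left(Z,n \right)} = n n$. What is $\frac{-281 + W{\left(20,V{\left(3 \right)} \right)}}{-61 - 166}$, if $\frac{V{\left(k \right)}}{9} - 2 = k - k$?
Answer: $- \frac{43}{227} \approx -0.18943$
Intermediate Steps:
$V{\left(k \right)} = 18$ ($V{\left(k \right)} = 18 + 9 \left(k - k\right) = 18 + 9 \cdot 0 = 18 + 0 = 18$)
$W{\left(Z,n \right)} = n^{2}$
$\frac{-281 + W{\left(20,V{\left(3 \right)} \right)}}{-61 - 166} = \frac{-281 + 18^{2}}{-61 - 166} = \frac{-281 + 324}{-227} = 43 \left(- \frac{1}{227}\right) = - \frac{43}{227}$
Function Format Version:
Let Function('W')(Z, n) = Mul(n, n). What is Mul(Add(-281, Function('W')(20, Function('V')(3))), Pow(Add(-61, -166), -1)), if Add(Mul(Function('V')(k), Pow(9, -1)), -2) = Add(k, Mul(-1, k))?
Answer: Rational(-43, 227) ≈ -0.18943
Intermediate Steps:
Function('V')(k) = 18 (Function('V')(k) = Add(18, Mul(9, Add(k, Mul(-1, k)))) = Add(18, Mul(9, 0)) = Add(18, 0) = 18)
Function('W')(Z, n) = Pow(n, 2)
Mul(Add(-281, Function('W')(20, Function('V')(3))), Pow(Add(-61, -166), -1)) = Mul(Add(-281, Pow(18, 2)), Pow(Add(-61, -166), -1)) = Mul(Add(-281, 324), Pow(-227, -1)) = Mul(43, Rational(-1, 227)) = Rational(-43, 227)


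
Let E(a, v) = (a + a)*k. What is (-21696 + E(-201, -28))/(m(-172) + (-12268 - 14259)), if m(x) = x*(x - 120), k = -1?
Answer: -2366/2633 ≈ -0.89859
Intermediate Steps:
m(x) = x*(-120 + x)
E(a, v) = -2*a (E(a, v) = (a + a)*(-1) = (2*a)*(-1) = -2*a)
(-21696 + E(-201, -28))/(m(-172) + (-12268 - 14259)) = (-21696 - 2*(-201))/(-172*(-120 - 172) + (-12268 - 14259)) = (-21696 + 402)/(-172*(-292) - 26527) = -21294/(50224 - 26527) = -21294/23697 = -21294*1/23697 = -2366/2633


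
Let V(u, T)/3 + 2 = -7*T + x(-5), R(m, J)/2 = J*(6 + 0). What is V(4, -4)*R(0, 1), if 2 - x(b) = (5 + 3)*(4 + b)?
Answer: 1296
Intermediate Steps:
R(m, J) = 12*J (R(m, J) = 2*(J*(6 + 0)) = 2*(J*6) = 2*(6*J) = 12*J)
x(b) = -30 - 8*b (x(b) = 2 - (5 + 3)*(4 + b) = 2 - 8*(4 + b) = 2 - (32 + 8*b) = 2 + (-32 - 8*b) = -30 - 8*b)
V(u, T) = 24 - 21*T (V(u, T) = -6 + 3*(-7*T + (-30 - 8*(-5))) = -6 + 3*(-7*T + (-30 + 40)) = -6 + 3*(-7*T + 10) = -6 + 3*(10 - 7*T) = -6 + (30 - 21*T) = 24 - 21*T)
V(4, -4)*R(0, 1) = (24 - 21*(-4))*(12*1) = (24 + 84)*12 = 108*12 = 1296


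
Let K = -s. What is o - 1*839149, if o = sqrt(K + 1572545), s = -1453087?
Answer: -839149 + 4*sqrt(189102) ≈ -8.3741e+5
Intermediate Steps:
K = 1453087 (K = -1*(-1453087) = 1453087)
o = 4*sqrt(189102) (o = sqrt(1453087 + 1572545) = sqrt(3025632) = 4*sqrt(189102) ≈ 1739.4)
o - 1*839149 = 4*sqrt(189102) - 1*839149 = 4*sqrt(189102) - 839149 = -839149 + 4*sqrt(189102)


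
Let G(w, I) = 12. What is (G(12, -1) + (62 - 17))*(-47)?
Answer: -2679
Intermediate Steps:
(G(12, -1) + (62 - 17))*(-47) = (12 + (62 - 17))*(-47) = (12 + 45)*(-47) = 57*(-47) = -2679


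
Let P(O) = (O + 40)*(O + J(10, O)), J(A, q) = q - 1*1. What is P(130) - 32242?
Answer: 11788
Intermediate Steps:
J(A, q) = -1 + q (J(A, q) = q - 1 = -1 + q)
P(O) = (-1 + 2*O)*(40 + O) (P(O) = (O + 40)*(O + (-1 + O)) = (40 + O)*(-1 + 2*O) = (-1 + 2*O)*(40 + O))
P(130) - 32242 = (-40 + 2*130² + 79*130) - 32242 = (-40 + 2*16900 + 10270) - 32242 = (-40 + 33800 + 10270) - 32242 = 44030 - 32242 = 11788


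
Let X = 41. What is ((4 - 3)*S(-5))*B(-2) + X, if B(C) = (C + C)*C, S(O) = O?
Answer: 1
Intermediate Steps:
B(C) = 2*C**2 (B(C) = (2*C)*C = 2*C**2)
((4 - 3)*S(-5))*B(-2) + X = ((4 - 3)*(-5))*(2*(-2)**2) + 41 = (1*(-5))*(2*4) + 41 = -5*8 + 41 = -40 + 41 = 1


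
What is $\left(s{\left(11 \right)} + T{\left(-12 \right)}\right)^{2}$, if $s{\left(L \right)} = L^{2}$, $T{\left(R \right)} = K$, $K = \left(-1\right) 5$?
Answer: $13456$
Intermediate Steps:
$K = -5$
$T{\left(R \right)} = -5$
$\left(s{\left(11 \right)} + T{\left(-12 \right)}\right)^{2} = \left(11^{2} - 5\right)^{2} = \left(121 - 5\right)^{2} = 116^{2} = 13456$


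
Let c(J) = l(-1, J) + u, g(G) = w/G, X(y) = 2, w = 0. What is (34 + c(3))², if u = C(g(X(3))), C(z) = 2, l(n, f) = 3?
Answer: 1521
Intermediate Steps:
g(G) = 0 (g(G) = 0/G = 0)
u = 2
c(J) = 5 (c(J) = 3 + 2 = 5)
(34 + c(3))² = (34 + 5)² = 39² = 1521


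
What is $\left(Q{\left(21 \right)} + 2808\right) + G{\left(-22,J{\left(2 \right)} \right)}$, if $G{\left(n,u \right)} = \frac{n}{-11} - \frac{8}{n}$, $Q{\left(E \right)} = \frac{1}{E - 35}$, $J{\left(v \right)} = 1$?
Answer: $\frac{432785}{154} \approx 2810.3$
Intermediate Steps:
$Q{\left(E \right)} = \frac{1}{-35 + E}$
$G{\left(n,u \right)} = - \frac{8}{n} - \frac{n}{11}$ ($G{\left(n,u \right)} = n \left(- \frac{1}{11}\right) - \frac{8}{n} = - \frac{n}{11} - \frac{8}{n} = - \frac{8}{n} - \frac{n}{11}$)
$\left(Q{\left(21 \right)} + 2808\right) + G{\left(-22,J{\left(2 \right)} \right)} = \left(\frac{1}{-35 + 21} + 2808\right) - \left(-2 + \frac{8}{-22}\right) = \left(\frac{1}{-14} + 2808\right) + \left(\left(-8\right) \left(- \frac{1}{22}\right) + 2\right) = \left(- \frac{1}{14} + 2808\right) + \left(\frac{4}{11} + 2\right) = \frac{39311}{14} + \frac{26}{11} = \frac{432785}{154}$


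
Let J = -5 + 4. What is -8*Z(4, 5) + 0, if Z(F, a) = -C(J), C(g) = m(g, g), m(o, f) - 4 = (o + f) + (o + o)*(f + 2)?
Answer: 0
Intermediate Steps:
J = -1
m(o, f) = 4 + f + o + 2*o*(2 + f) (m(o, f) = 4 + ((o + f) + (o + o)*(f + 2)) = 4 + ((f + o) + (2*o)*(2 + f)) = 4 + ((f + o) + 2*o*(2 + f)) = 4 + (f + o + 2*o*(2 + f)) = 4 + f + o + 2*o*(2 + f))
C(g) = 4 + 2*g**2 + 6*g (C(g) = 4 + g + 5*g + 2*g*g = 4 + g + 5*g + 2*g**2 = 4 + 2*g**2 + 6*g)
Z(F, a) = 0 (Z(F, a) = -(4 + 2*(-1)**2 + 6*(-1)) = -(4 + 2*1 - 6) = -(4 + 2 - 6) = -1*0 = 0)
-8*Z(4, 5) + 0 = -8*0 + 0 = 0 + 0 = 0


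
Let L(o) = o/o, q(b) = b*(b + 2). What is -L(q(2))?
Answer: -1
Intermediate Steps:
q(b) = b*(2 + b)
L(o) = 1
-L(q(2)) = -1*1 = -1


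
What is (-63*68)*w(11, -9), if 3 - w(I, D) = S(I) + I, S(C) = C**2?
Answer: 552636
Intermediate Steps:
w(I, D) = 3 - I - I**2 (w(I, D) = 3 - (I**2 + I) = 3 - (I + I**2) = 3 + (-I - I**2) = 3 - I - I**2)
(-63*68)*w(11, -9) = (-63*68)*(3 - 1*11 - 1*11**2) = -4284*(3 - 11 - 1*121) = -4284*(3 - 11 - 121) = -4284*(-129) = 552636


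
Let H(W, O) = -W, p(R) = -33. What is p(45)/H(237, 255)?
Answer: 11/79 ≈ 0.13924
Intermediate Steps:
p(45)/H(237, 255) = -33/((-1*237)) = -33/(-237) = -33*(-1/237) = 11/79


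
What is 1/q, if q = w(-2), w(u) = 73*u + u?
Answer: -1/148 ≈ -0.0067568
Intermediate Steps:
w(u) = 74*u
q = -148 (q = 74*(-2) = -148)
1/q = 1/(-148) = -1/148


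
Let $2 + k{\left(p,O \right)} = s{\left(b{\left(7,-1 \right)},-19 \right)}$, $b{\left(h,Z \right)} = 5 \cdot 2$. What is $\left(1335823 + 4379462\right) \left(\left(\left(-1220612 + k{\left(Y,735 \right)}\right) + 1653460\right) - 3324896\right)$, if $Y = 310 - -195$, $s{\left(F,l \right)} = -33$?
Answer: $-16529078588655$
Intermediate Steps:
$b{\left(h,Z \right)} = 10$
$Y = 505$ ($Y = 310 + 195 = 505$)
$k{\left(p,O \right)} = -35$ ($k{\left(p,O \right)} = -2 - 33 = -35$)
$\left(1335823 + 4379462\right) \left(\left(\left(-1220612 + k{\left(Y,735 \right)}\right) + 1653460\right) - 3324896\right) = \left(1335823 + 4379462\right) \left(\left(\left(-1220612 - 35\right) + 1653460\right) - 3324896\right) = 5715285 \left(\left(-1220647 + 1653460\right) - 3324896\right) = 5715285 \left(432813 - 3324896\right) = 5715285 \left(-2892083\right) = -16529078588655$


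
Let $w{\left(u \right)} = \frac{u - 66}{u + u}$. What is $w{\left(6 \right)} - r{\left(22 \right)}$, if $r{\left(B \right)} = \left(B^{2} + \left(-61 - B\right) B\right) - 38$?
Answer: $1375$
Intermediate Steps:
$r{\left(B \right)} = -38 + B^{2} + B \left(-61 - B\right)$ ($r{\left(B \right)} = \left(B^{2} + B \left(-61 - B\right)\right) - 38 = -38 + B^{2} + B \left(-61 - B\right)$)
$w{\left(u \right)} = \frac{-66 + u}{2 u}$
$w{\left(6 \right)} - r{\left(22 \right)} = \frac{-66 + 6}{2 \cdot 6} - \left(-38 - 1342\right) = \frac{1}{2} \cdot \frac{1}{6} \left(-60\right) - \left(-38 - 1342\right) = -5 - -1380 = -5 + 1380 = 1375$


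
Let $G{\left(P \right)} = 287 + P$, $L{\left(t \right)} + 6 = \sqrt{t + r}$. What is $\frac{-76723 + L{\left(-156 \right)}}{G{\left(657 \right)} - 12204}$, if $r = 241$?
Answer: $\frac{76729}{11260} - \frac{\sqrt{85}}{11260} \approx 6.8135$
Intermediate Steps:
$L{\left(t \right)} = -6 + \sqrt{241 + t}$ ($L{\left(t \right)} = -6 + \sqrt{t + 241} = -6 + \sqrt{241 + t}$)
$\frac{-76723 + L{\left(-156 \right)}}{G{\left(657 \right)} - 12204} = \frac{-76723 - \left(6 - \sqrt{241 - 156}\right)}{\left(287 + 657\right) - 12204} = \frac{-76723 - \left(6 - \sqrt{85}\right)}{944 - 12204} = \frac{-76729 + \sqrt{85}}{-11260} = \left(-76729 + \sqrt{85}\right) \left(- \frac{1}{11260}\right) = \frac{76729}{11260} - \frac{\sqrt{85}}{11260}$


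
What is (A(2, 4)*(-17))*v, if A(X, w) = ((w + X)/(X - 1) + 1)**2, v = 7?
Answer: -5831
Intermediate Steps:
A(X, w) = (1 + (X + w)/(-1 + X))**2 (A(X, w) = ((X + w)/(-1 + X) + 1)**2 = (1 + (X + w)/(-1 + X))**2)
(A(2, 4)*(-17))*v = (((-1 + 4 + 2*2)**2/(-1 + 2)**2)*(-17))*7 = (((-1 + 4 + 4)**2/1**2)*(-17))*7 = ((1*7**2)*(-17))*7 = ((1*49)*(-17))*7 = (49*(-17))*7 = -833*7 = -5831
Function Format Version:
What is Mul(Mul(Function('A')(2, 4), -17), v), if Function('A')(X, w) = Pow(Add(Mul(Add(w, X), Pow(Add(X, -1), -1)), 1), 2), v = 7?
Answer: -5831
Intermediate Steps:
Function('A')(X, w) = Pow(Add(1, Mul(Pow(Add(-1, X), -1), Add(X, w))), 2) (Function('A')(X, w) = Pow(Add(Mul(Add(X, w), Pow(Add(-1, X), -1)), 1), 2) = Pow(Add(Mul(Pow(Add(-1, X), -1), Add(X, w)), 1), 2) = Pow(Add(1, Mul(Pow(Add(-1, X), -1), Add(X, w))), 2))
Mul(Mul(Function('A')(2, 4), -17), v) = Mul(Mul(Mul(Pow(Add(-1, 2), -2), Pow(Add(-1, 4, Mul(2, 2)), 2)), -17), 7) = Mul(Mul(Mul(Pow(1, -2), Pow(Add(-1, 4, 4), 2)), -17), 7) = Mul(Mul(Mul(1, Pow(7, 2)), -17), 7) = Mul(Mul(Mul(1, 49), -17), 7) = Mul(Mul(49, -17), 7) = Mul(-833, 7) = -5831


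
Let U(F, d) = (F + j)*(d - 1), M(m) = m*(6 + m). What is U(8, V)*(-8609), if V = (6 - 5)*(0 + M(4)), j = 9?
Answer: -5707767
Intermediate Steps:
V = 40 (V = (6 - 5)*(0 + 4*(6 + 4)) = 1*(0 + 4*10) = 1*(0 + 40) = 1*40 = 40)
U(F, d) = (-1 + d)*(9 + F) (U(F, d) = (F + 9)*(d - 1) = (9 + F)*(-1 + d) = (-1 + d)*(9 + F))
U(8, V)*(-8609) = (-9 - 1*8 + 9*40 + 8*40)*(-8609) = (-9 - 8 + 360 + 320)*(-8609) = 663*(-8609) = -5707767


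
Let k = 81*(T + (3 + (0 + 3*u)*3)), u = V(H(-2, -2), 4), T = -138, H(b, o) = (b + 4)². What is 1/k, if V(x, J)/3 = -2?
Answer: -1/15309 ≈ -6.5321e-5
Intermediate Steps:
H(b, o) = (4 + b)²
V(x, J) = -6 (V(x, J) = 3*(-2) = -6)
u = -6
k = -15309 (k = 81*(-138 + (3 + (0 + 3*(-6))*3)) = 81*(-138 + (3 + (0 - 18)*3)) = 81*(-138 + (3 - 18*3)) = 81*(-138 + (3 - 54)) = 81*(-138 - 51) = 81*(-189) = -15309)
1/k = 1/(-15309) = -1/15309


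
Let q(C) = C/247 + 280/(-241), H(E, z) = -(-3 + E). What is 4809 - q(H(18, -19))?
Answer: 286338118/59527 ≈ 4810.2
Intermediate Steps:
H(E, z) = 3 - E
q(C) = -280/241 + C/247 (q(C) = C*(1/247) + 280*(-1/241) = C/247 - 280/241 = -280/241 + C/247)
4809 - q(H(18, -19)) = 4809 - (-280/241 + (3 - 1*18)/247) = 4809 - (-280/241 + (3 - 18)/247) = 4809 - (-280/241 + (1/247)*(-15)) = 4809 - (-280/241 - 15/247) = 4809 - 1*(-72775/59527) = 4809 + 72775/59527 = 286338118/59527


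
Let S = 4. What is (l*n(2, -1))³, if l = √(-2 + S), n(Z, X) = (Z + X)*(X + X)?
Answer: -16*√2 ≈ -22.627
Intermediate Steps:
n(Z, X) = 2*X*(X + Z) (n(Z, X) = (X + Z)*(2*X) = 2*X*(X + Z))
l = √2 (l = √(-2 + 4) = √2 ≈ 1.4142)
(l*n(2, -1))³ = (√2*(2*(-1)*(-1 + 2)))³ = (√2*(2*(-1)*1))³ = (√2*(-2))³ = (-2*√2)³ = -16*√2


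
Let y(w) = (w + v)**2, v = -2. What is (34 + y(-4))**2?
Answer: 4900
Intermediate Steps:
y(w) = (-2 + w)**2 (y(w) = (w - 2)**2 = (-2 + w)**2)
(34 + y(-4))**2 = (34 + (-2 - 4)**2)**2 = (34 + (-6)**2)**2 = (34 + 36)**2 = 70**2 = 4900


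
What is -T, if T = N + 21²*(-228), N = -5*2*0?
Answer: 100548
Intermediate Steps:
N = 0 (N = -10*0 = 0)
T = -100548 (T = 0 + 21²*(-228) = 0 + 441*(-228) = 0 - 100548 = -100548)
-T = -1*(-100548) = 100548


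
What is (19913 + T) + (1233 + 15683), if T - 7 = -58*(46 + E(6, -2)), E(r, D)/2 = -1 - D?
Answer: 34052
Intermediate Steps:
E(r, D) = -2 - 2*D (E(r, D) = 2*(-1 - D) = -2 - 2*D)
T = -2777 (T = 7 - 58*(46 + (-2 - 2*(-2))) = 7 - 58*(46 + (-2 + 4)) = 7 - 58*(46 + 2) = 7 - 58*48 = 7 - 2784 = -2777)
(19913 + T) + (1233 + 15683) = (19913 - 2777) + (1233 + 15683) = 17136 + 16916 = 34052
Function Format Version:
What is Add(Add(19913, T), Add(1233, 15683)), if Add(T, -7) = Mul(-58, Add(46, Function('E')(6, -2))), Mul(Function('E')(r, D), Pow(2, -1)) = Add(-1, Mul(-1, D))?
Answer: 34052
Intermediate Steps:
Function('E')(r, D) = Add(-2, Mul(-2, D)) (Function('E')(r, D) = Mul(2, Add(-1, Mul(-1, D))) = Add(-2, Mul(-2, D)))
T = -2777 (T = Add(7, Mul(-58, Add(46, Add(-2, Mul(-2, -2))))) = Add(7, Mul(-58, Add(46, Add(-2, 4)))) = Add(7, Mul(-58, Add(46, 2))) = Add(7, Mul(-58, 48)) = Add(7, -2784) = -2777)
Add(Add(19913, T), Add(1233, 15683)) = Add(Add(19913, -2777), Add(1233, 15683)) = Add(17136, 16916) = 34052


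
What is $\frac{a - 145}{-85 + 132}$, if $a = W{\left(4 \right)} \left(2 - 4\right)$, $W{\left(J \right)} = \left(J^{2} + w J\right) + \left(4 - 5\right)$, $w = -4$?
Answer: $- \frac{143}{47} \approx -3.0426$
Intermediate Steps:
$W{\left(J \right)} = -1 + J^{2} - 4 J$ ($W{\left(J \right)} = \left(J^{2} - 4 J\right) + \left(4 - 5\right) = \left(J^{2} - 4 J\right) - 1 = -1 + J^{2} - 4 J$)
$a = 2$ ($a = \left(-1 + 4^{2} - 16\right) \left(2 - 4\right) = \left(-1 + 16 - 16\right) \left(-2\right) = \left(-1\right) \left(-2\right) = 2$)
$\frac{a - 145}{-85 + 132} = \frac{2 - 145}{-85 + 132} = \frac{1}{47} \left(-143\right) = - \frac{143}{47}$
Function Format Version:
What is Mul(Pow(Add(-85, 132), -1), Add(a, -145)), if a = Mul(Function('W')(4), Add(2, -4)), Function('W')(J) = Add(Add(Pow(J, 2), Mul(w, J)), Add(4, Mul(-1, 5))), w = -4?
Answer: Rational(-143, 47) ≈ -3.0426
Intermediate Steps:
Function('W')(J) = Add(-1, Pow(J, 2), Mul(-4, J)) (Function('W')(J) = Add(Add(Pow(J, 2), Mul(-4, J)), Add(4, Mul(-1, 5))) = Add(Add(Pow(J, 2), Mul(-4, J)), Add(4, -5)) = Add(Add(Pow(J, 2), Mul(-4, J)), -1) = Add(-1, Pow(J, 2), Mul(-4, J)))
a = 2 (a = Mul(Add(-1, Pow(4, 2), Mul(-4, 4)), Add(2, -4)) = Mul(Add(-1, 16, -16), -2) = Mul(-1, -2) = 2)
Mul(Pow(Add(-85, 132), -1), Add(a, -145)) = Mul(Pow(Add(-85, 132), -1), Add(2, -145)) = Mul(Pow(47, -1), -143) = Mul(Rational(1, 47), -143) = Rational(-143, 47)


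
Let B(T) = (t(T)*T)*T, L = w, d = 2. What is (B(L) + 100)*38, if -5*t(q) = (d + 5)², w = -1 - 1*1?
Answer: 11552/5 ≈ 2310.4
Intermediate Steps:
w = -2 (w = -1 - 1 = -2)
L = -2
t(q) = -49/5 (t(q) = -(2 + 5)²/5 = -⅕*7² = -⅕*49 = -49/5)
B(T) = -49*T²/5 (B(T) = (-49*T/5)*T = -49*T²/5)
(B(L) + 100)*38 = (-49/5*(-2)² + 100)*38 = (-49/5*4 + 100)*38 = (-196/5 + 100)*38 = (304/5)*38 = 11552/5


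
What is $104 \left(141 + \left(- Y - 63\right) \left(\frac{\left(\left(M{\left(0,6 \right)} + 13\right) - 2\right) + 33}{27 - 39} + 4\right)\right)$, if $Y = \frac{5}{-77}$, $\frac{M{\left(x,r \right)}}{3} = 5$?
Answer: $\frac{433940}{21} \approx 20664.0$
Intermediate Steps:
$M{\left(x,r \right)} = 15$ ($M{\left(x,r \right)} = 3 \cdot 5 = 15$)
$Y = - \frac{5}{77}$ ($Y = 5 \left(- \frac{1}{77}\right) = - \frac{5}{77} \approx -0.064935$)
$104 \left(141 + \left(- Y - 63\right) \left(\frac{\left(\left(M{\left(0,6 \right)} + 13\right) - 2\right) + 33}{27 - 39} + 4\right)\right) = 104 \left(141 + \left(\left(-1\right) \left(- \frac{5}{77}\right) - 63\right) \left(\frac{\left(\left(15 + 13\right) - 2\right) + 33}{27 - 39} + 4\right)\right) = 104 \left(141 + \left(\frac{5}{77} - 63\right) \left(\frac{\left(28 - 2\right) + 33}{-12} + 4\right)\right) = 104 \left(141 - \frac{4846 \left(\left(26 + 33\right) \left(- \frac{1}{12}\right) + 4\right)}{77}\right) = 104 \left(141 - \frac{4846 \left(59 \left(- \frac{1}{12}\right) + 4\right)}{77}\right) = 104 \left(141 - \frac{4846 \left(- \frac{59}{12} + 4\right)}{77}\right) = 104 \left(141 - - \frac{2423}{42}\right) = 104 \left(141 + \frac{2423}{42}\right) = 104 \cdot \frac{8345}{42} = \frac{433940}{21}$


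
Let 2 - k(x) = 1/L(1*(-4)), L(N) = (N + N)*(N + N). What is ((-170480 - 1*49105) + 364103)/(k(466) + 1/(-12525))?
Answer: 10531420800/144601 ≈ 72831.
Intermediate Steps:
L(N) = 4*N**2 (L(N) = (2*N)*(2*N) = 4*N**2)
k(x) = 127/64 (k(x) = 2 - 1/(4*(1*(-4))**2) = 2 - 1/(4*(-4)**2) = 2 - 1/(4*16) = 2 - 1/64 = 127/64)
((-170480 - 1*49105) + 364103)/(k(466) + 1/(-12525)) = ((-170480 - 1*49105) + 364103)/(127/64 + 1/(-12525)) = ((-170480 - 49105) + 364103)/(127/64 - 1/12525) = (-219585 + 364103)/(1590611/801600) = 144518*(801600/1590611) = 10531420800/144601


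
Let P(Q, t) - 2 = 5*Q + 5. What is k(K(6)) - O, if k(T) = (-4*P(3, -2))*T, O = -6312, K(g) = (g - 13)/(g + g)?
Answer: 19090/3 ≈ 6363.3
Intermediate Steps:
K(g) = (-13 + g)/(2*g) (K(g) = (-13 + g)/((2*g)) = (-13 + g)*(1/(2*g)) = (-13 + g)/(2*g))
P(Q, t) = 7 + 5*Q (P(Q, t) = 2 + (5*Q + 5) = 2 + (5 + 5*Q) = 7 + 5*Q)
k(T) = -88*T (k(T) = (-4*(7 + 5*3))*T = (-4*(7 + 15))*T = (-4*22)*T = -88*T)
k(K(6)) - O = -44*(-13 + 6)/6 - 1*(-6312) = -44*(-7)/6 + 6312 = -88*(-7/12) + 6312 = 154/3 + 6312 = 19090/3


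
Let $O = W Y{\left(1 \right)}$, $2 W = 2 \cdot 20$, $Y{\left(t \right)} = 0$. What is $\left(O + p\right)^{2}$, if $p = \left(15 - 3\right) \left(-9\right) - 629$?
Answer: $543169$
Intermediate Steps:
$W = 20$ ($W = \frac{2 \cdot 20}{2} = \frac{1}{2} \cdot 40 = 20$)
$O = 0$ ($O = 20 \cdot 0 = 0$)
$p = -737$ ($p = 12 \left(-9\right) - 629 = -108 - 629 = -737$)
$\left(O + p\right)^{2} = \left(0 - 737\right)^{2} = \left(-737\right)^{2} = 543169$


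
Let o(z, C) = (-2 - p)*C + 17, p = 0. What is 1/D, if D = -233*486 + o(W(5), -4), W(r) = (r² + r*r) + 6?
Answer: -1/113213 ≈ -8.8329e-6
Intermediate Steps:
W(r) = 6 + 2*r² (W(r) = (r² + r²) + 6 = 2*r² + 6 = 6 + 2*r²)
o(z, C) = 17 - 2*C (o(z, C) = (-2 - 1*0)*C + 17 = (-2 + 0)*C + 17 = -2*C + 17 = 17 - 2*C)
D = -113213 (D = -233*486 + (17 - 2*(-4)) = -113238 + (17 + 8) = -113238 + 25 = -113213)
1/D = 1/(-113213) = -1/113213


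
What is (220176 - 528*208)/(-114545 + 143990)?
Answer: 36784/9815 ≈ 3.7477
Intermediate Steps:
(220176 - 528*208)/(-114545 + 143990) = (220176 - 109824)/29445 = 110352*(1/29445) = 36784/9815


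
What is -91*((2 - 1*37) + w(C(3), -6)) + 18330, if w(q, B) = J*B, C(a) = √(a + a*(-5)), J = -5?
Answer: 18785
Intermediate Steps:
C(a) = 2*√(-a) (C(a) = √(a - 5*a) = √(-4*a) = 2*√(-a))
w(q, B) = -5*B
-91*((2 - 1*37) + w(C(3), -6)) + 18330 = -91*((2 - 1*37) - 5*(-6)) + 18330 = -91*((2 - 37) + 30) + 18330 = -91*(-35 + 30) + 18330 = -91*(-5) + 18330 = 455 + 18330 = 18785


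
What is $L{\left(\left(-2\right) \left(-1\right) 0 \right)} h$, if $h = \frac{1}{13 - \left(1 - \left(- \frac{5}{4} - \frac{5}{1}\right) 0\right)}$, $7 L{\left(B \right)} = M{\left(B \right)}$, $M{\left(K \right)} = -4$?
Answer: $- \frac{1}{21} \approx -0.047619$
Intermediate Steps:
$L{\left(B \right)} = - \frac{4}{7}$ ($L{\left(B \right)} = \frac{1}{7} \left(-4\right) = - \frac{4}{7}$)
$h = \frac{1}{12}$ ($h = \frac{1}{13 - \left(1 - \left(\left(-5\right) \frac{1}{4} - 5\right) 0\right)} = \frac{1}{13 - \left(1 - \left(- \frac{5}{4} - 5\right) 0\right)} = \frac{1}{13 - 1} = \frac{1}{12} \approx 0.083333$)
$L{\left(\left(-2\right) \left(-1\right) 0 \right)} h = \left(- \frac{4}{7}\right) \frac{1}{12} = - \frac{1}{21}$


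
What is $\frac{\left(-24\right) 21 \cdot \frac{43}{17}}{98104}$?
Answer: $- \frac{2709}{208471} \approx -0.012995$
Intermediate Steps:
$\frac{\left(-24\right) 21 \cdot \frac{43}{17}}{98104} = - 504 \cdot 43 \cdot \frac{1}{17} \cdot \frac{1}{98104} = \left(-504\right) \frac{43}{17} \cdot \frac{1}{98104} = \left(- \frac{21672}{17}\right) \frac{1}{98104} = - \frac{2709}{208471}$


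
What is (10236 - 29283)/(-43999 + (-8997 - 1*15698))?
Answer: 6349/22898 ≈ 0.27727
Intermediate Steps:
(10236 - 29283)/(-43999 + (-8997 - 1*15698)) = -19047/(-43999 + (-8997 - 15698)) = -19047/(-43999 - 24695) = -19047/(-68694) = -19047*(-1/68694) = 6349/22898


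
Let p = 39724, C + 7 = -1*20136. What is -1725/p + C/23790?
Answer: -420599141/472516980 ≈ -0.89013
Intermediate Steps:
C = -20143 (C = -7 - 1*20136 = -7 - 20136 = -20143)
-1725/p + C/23790 = -1725/39724 - 20143/23790 = -420599141/472516980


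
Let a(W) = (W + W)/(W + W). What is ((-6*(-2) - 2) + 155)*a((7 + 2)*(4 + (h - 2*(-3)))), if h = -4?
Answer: 165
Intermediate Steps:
a(W) = 1 (a(W) = (2*W)/((2*W)) = (2*W)*(1/(2*W)) = 1)
((-6*(-2) - 2) + 155)*a((7 + 2)*(4 + (h - 2*(-3)))) = ((-6*(-2) - 2) + 155)*1 = ((12 - 2) + 155)*1 = (10 + 155)*1 = 165*1 = 165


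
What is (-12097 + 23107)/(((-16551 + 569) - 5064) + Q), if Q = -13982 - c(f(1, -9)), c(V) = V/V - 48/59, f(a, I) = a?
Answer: -649590/2066663 ≈ -0.31432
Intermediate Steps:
c(V) = 11/59 (c(V) = 1 - 48*1/59 = 1 - 48/59 = 11/59)
Q = -824949/59 (Q = -13982 - 1*11/59 = -13982 - 11/59 = -824949/59 ≈ -13982.)
(-12097 + 23107)/(((-16551 + 569) - 5064) + Q) = (-12097 + 23107)/(((-16551 + 569) - 5064) - 824949/59) = 11010/((-15982 - 5064) - 824949/59) = 11010/(-21046 - 824949/59) = 11010/(-2066663/59) = 11010*(-59/2066663) = -649590/2066663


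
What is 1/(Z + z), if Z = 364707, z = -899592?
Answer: -1/534885 ≈ -1.8696e-6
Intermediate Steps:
1/(Z + z) = 1/(364707 - 899592) = 1/(-534885) = -1/534885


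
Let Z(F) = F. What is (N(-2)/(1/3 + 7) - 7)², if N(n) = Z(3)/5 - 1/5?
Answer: 145924/3025 ≈ 48.239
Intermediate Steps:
N(n) = ⅖ (N(n) = 3/5 - 1/5 = 3*(⅕) - 1*⅕ = ⅗ - ⅕ = ⅖)
(N(-2)/(1/3 + 7) - 7)² = (2/(5*(1/3 + 7)) - 7)² = (2/(5*(1*(⅓) + 7)) - 7)² = (2/(5*(⅓ + 7)) - 7)² = (2/(5*(22/3)) - 7)² = ((⅖)*(3/22) - 7)² = (3/55 - 7)² = (-382/55)² = 145924/3025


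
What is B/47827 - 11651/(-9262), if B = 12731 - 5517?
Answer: 624048445/442973674 ≈ 1.4088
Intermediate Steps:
B = 7214
B/47827 - 11651/(-9262) = 7214/47827 - 11651/(-9262) = 7214*(1/47827) - 11651*(-1/9262) = 7214/47827 + 11651/9262 = 624048445/442973674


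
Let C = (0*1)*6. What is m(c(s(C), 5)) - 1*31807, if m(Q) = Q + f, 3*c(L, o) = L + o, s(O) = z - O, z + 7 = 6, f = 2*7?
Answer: -95375/3 ≈ -31792.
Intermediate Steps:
f = 14
z = -1 (z = -7 + 6 = -1)
C = 0 (C = 0*6 = 0)
s(O) = -1 - O
c(L, o) = L/3 + o/3 (c(L, o) = (L + o)/3 = L/3 + o/3)
m(Q) = 14 + Q (m(Q) = Q + 14 = 14 + Q)
m(c(s(C), 5)) - 1*31807 = (14 + ((-1 - 1*0)/3 + (1/3)*5)) - 1*31807 = (14 + ((-1 + 0)/3 + 5/3)) - 31807 = (14 + ((1/3)*(-1) + 5/3)) - 31807 = (14 + (-1/3 + 5/3)) - 31807 = (14 + 4/3) - 31807 = 46/3 - 31807 = -95375/3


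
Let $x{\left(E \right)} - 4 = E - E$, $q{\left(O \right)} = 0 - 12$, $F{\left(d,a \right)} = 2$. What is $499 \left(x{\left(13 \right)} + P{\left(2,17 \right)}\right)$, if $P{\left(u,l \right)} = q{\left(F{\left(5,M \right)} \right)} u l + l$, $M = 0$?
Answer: $-193113$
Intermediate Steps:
$q{\left(O \right)} = -12$ ($q{\left(O \right)} = 0 - 12 = -12$)
$x{\left(E \right)} = 4$ ($x{\left(E \right)} = 4 + \left(E - E\right) = 4 + 0 = 4$)
$P{\left(u,l \right)} = l - 12 l u$ ($P{\left(u,l \right)} = - 12 u l + l = - 12 l u + l = l - 12 l u$)
$499 \left(x{\left(13 \right)} + P{\left(2,17 \right)}\right) = 499 \left(4 + 17 \left(1 - 24\right)\right) = 499 \left(4 + 17 \left(-23\right)\right) = 499 \left(4 - 391\right) = 499 \left(-387\right) = -193113$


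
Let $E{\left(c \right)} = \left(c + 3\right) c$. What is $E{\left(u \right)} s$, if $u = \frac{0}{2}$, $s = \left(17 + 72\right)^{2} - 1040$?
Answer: $0$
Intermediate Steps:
$s = 6881$ ($s = 89^{2} - 1040 = 7921 - 1040 = 6881$)
$u = 0$ ($u = 0 \cdot \frac{1}{2} = 0$)
$E{\left(c \right)} = c \left(3 + c\right)$ ($E{\left(c \right)} = \left(3 + c\right) c = c \left(3 + c\right)$)
$E{\left(u \right)} s = 0 \left(3 + 0\right) 6881 = 0 \cdot 3 \cdot 6881 = 0 \cdot 6881 = 0$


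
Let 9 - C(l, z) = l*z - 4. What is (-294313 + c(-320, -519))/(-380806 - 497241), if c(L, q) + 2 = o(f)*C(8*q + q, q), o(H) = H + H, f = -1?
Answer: -4554157/878047 ≈ -5.1867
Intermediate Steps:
C(l, z) = 13 - l*z (C(l, z) = 9 - (l*z - 4) = 9 - (-4 + l*z) = 9 + (4 - l*z) = 13 - l*z)
o(H) = 2*H
c(L, q) = -28 + 18*q**2 (c(L, q) = -2 + (2*(-1))*(13 - (8*q + q)*q) = -2 - 2*(13 - 9*q*q) = -2 - 2*(13 - 9*q**2) = -2 + (-26 + 18*q**2) = -28 + 18*q**2)
(-294313 + c(-320, -519))/(-380806 - 497241) = (-294313 + (-28 + 18*(-519)**2))/(-380806 - 497241) = (-294313 + (-28 + 18*269361))/(-878047) = (-294313 + (-28 + 4848498))*(-1/878047) = (-294313 + 4848470)*(-1/878047) = 4554157*(-1/878047) = -4554157/878047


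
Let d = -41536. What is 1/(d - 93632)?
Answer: -1/135168 ≈ -7.3982e-6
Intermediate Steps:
1/(d - 93632) = 1/(-41536 - 93632) = 1/(-135168) = -1/135168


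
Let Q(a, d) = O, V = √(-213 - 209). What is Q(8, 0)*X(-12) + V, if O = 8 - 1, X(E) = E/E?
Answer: 7 + I*√422 ≈ 7.0 + 20.543*I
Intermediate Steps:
X(E) = 1
O = 7
V = I*√422 (V = √(-422) = I*√422 ≈ 20.543*I)
Q(a, d) = 7
Q(8, 0)*X(-12) + V = 7*1 + I*√422 = 7 + I*√422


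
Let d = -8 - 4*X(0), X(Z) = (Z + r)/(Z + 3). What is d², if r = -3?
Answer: 16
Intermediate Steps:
X(Z) = (-3 + Z)/(3 + Z) (X(Z) = (Z - 3)/(Z + 3) = (-3 + Z)/(3 + Z))
d = -4 (d = -8 - 4*(-3 + 0)/(3 + 0) = -8 - 4*(-3)/3 = -8 - 4*(-1) = -8 + 4 = -4)
d² = (-4)² = 16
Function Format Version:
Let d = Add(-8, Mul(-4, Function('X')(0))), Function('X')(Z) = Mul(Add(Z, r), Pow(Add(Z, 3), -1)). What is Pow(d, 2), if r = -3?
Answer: 16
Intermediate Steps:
Function('X')(Z) = Mul(Pow(Add(3, Z), -1), Add(-3, Z)) (Function('X')(Z) = Mul(Add(Z, -3), Pow(Add(Z, 3), -1)) = Mul(Add(-3, Z), Pow(Add(3, Z), -1)) = Mul(Pow(Add(3, Z), -1), Add(-3, Z)))
d = -4 (d = Add(-8, Mul(-4, Mul(Pow(Add(3, 0), -1), Add(-3, 0)))) = Add(-8, Mul(-4, Mul(Pow(3, -1), -3))) = Add(-8, Mul(-4, Mul(Rational(1, 3), -3))) = Add(-8, Mul(-4, -1)) = Add(-8, 4) = -4)
Pow(d, 2) = Pow(-4, 2) = 16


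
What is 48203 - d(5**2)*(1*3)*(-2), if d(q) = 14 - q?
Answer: 48137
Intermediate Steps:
48203 - d(5**2)*(1*3)*(-2) = 48203 - (14 - 1*5**2)*(1*3)*(-2) = 48203 - (14 - 1*25)*3*(-2) = 48203 - (14 - 25)*(-6) = 48203 - (-11)*(-6) = 48203 - 1*66 = 48203 - 66 = 48137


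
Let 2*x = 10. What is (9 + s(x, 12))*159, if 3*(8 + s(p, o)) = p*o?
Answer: 3339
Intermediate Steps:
x = 5 (x = (½)*10 = 5)
s(p, o) = -8 + o*p/3 (s(p, o) = -8 + (p*o)/3 = -8 + (o*p)/3 = -8 + o*p/3)
(9 + s(x, 12))*159 = (9 + (-8 + (⅓)*12*5))*159 = (9 + (-8 + 20))*159 = (9 + 12)*159 = 21*159 = 3339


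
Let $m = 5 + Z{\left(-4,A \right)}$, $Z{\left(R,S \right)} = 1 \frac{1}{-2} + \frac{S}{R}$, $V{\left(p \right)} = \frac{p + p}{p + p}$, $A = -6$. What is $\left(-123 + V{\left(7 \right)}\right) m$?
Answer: $-732$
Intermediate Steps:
$V{\left(p \right)} = 1$ ($V{\left(p \right)} = \frac{2 p}{2 p} = 2 p \frac{1}{2 p} = 1$)
$Z{\left(R,S \right)} = - \frac{1}{2} + \frac{S}{R}$ ($Z{\left(R,S \right)} = 1 \left(- \frac{1}{2}\right) + \frac{S}{R} = - \frac{1}{2} + \frac{S}{R}$)
$m = 6$ ($m = 5 + \frac{-6 - -2}{-4} = 5 - \frac{-6 + 2}{4} = 5 - -1 = 5 + 1 = 6$)
$\left(-123 + V{\left(7 \right)}\right) m = \left(-123 + 1\right) 6 = \left(-122\right) 6 = -732$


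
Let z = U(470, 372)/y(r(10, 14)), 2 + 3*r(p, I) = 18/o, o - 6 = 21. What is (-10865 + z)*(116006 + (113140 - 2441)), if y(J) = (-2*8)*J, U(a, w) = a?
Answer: -78341313325/32 ≈ -2.4482e+9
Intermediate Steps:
o = 27 (o = 6 + 21 = 27)
r(p, I) = -4/9 (r(p, I) = -2/3 + (18/27)/3 = -2/3 + (18*(1/27))/3 = -2/3 + (1/3)*(2/3) = -2/3 + 2/9 = -4/9)
y(J) = -16*J
z = 2115/32 (z = 470/((-16*(-4/9))) = 470/(64/9) = 470*(9/64) = 2115/32 ≈ 66.094)
(-10865 + z)*(116006 + (113140 - 2441)) = (-10865 + 2115/32)*(116006 + (113140 - 2441)) = -345565*(116006 + 110699)/32 = -345565/32*226705 = -78341313325/32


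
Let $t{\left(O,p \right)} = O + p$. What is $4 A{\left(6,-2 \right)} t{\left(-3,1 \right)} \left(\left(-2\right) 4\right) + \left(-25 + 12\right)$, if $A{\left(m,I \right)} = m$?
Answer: $371$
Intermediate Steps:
$4 A{\left(6,-2 \right)} t{\left(-3,1 \right)} \left(\left(-2\right) 4\right) + \left(-25 + 12\right) = 4 \cdot 6 \left(-3 + 1\right) \left(\left(-2\right) 4\right) + \left(-25 + 12\right) = 24 \left(-2\right) \left(-8\right) - 13 = \left(-48\right) \left(-8\right) - 13 = 384 - 13 = 371$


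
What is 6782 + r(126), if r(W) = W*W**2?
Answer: 2007158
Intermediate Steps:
r(W) = W**3
6782 + r(126) = 6782 + 126**3 = 6782 + 2000376 = 2007158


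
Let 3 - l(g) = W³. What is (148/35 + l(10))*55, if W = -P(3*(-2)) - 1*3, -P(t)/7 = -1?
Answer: 387783/7 ≈ 55398.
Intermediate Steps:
P(t) = 7 (P(t) = -7*(-1) = 7)
W = -10 (W = -1*7 - 1*3 = -7 - 3 = -10)
l(g) = 1003 (l(g) = 3 - 1*(-10)³ = 3 - 1*(-1000) = 3 + 1000 = 1003)
(148/35 + l(10))*55 = (148/35 + 1003)*55 = (35253/35)*55 = 387783/7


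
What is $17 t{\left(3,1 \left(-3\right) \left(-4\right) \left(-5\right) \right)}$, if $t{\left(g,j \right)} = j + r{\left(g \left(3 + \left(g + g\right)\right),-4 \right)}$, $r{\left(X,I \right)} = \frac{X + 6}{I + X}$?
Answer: $- \frac{22899}{23} \approx -995.61$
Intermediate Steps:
$r{\left(X,I \right)} = \frac{6 + X}{I + X}$
$t{\left(g,j \right)} = j + \frac{6 + g \left(3 + 2 g\right)}{-4 + g \left(3 + 2 g\right)}$ ($t{\left(g,j \right)} = j + \frac{6 + g \left(3 + \left(g + g\right)\right)}{-4 + g \left(3 + \left(g + g\right)\right)} = j + \frac{6 + g \left(3 + 2 g\right)}{-4 + g \left(3 + 2 g\right)}$)
$17 t{\left(3,1 \left(-3\right) \left(-4\right) \left(-5\right) \right)} = 17 \frac{6 + 3 \left(3 + 2 \cdot 3\right) + 1 \left(-3\right) \left(-4\right) \left(-5\right) \left(-4 + 3 \left(3 + 2 \cdot 3\right)\right)}{-4 + 3 \left(3 + 2 \cdot 3\right)} = 17 \frac{6 + 3 \left(3 + 6\right) + \left(-3\right) \left(-4\right) \left(-5\right) \left(-4 + 3 \left(3 + 6\right)\right)}{-4 + 3 \left(3 + 6\right)} = 17 \frac{6 + 3 \cdot 9 + 12 \left(-5\right) \left(-4 + 3 \cdot 9\right)}{-4 + 3 \cdot 9} = 17 \frac{6 + 27 - 60 \left(-4 + 27\right)}{-4 + 27} = 17 \frac{6 + 27 - 1380}{23} = 17 \cdot \frac{1}{23} \left(-1347\right) = 17 \left(- \frac{1347}{23}\right) = - \frac{22899}{23}$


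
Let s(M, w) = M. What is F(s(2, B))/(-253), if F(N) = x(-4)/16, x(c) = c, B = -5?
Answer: 1/1012 ≈ 0.00098814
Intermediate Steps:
F(N) = -¼ (F(N) = -4/16 = -4*1/16 = -¼)
F(s(2, B))/(-253) = -¼/(-253) = -¼*(-1/253) = 1/1012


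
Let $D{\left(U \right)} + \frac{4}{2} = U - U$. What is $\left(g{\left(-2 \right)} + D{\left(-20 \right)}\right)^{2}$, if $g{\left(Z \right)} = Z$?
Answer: $16$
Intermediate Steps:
$D{\left(U \right)} = -2$ ($D{\left(U \right)} = -2 + \left(U - U\right) = -2 + 0 = -2$)
$\left(g{\left(-2 \right)} + D{\left(-20 \right)}\right)^{2} = \left(-2 - 2\right)^{2} = \left(-4\right)^{2} = 16$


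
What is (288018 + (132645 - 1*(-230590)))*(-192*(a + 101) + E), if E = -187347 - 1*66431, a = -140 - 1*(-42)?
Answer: -165648805562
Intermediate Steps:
a = -98 (a = -140 + 42 = -98)
E = -253778 (E = -187347 - 66431 = -253778)
(288018 + (132645 - 1*(-230590)))*(-192*(a + 101) + E) = (288018 + (132645 - 1*(-230590)))*(-192*(-98 + 101) - 253778) = (288018 + (132645 + 230590))*(-192*3 - 253778) = (288018 + 363235)*(-576 - 253778) = 651253*(-254354) = -165648805562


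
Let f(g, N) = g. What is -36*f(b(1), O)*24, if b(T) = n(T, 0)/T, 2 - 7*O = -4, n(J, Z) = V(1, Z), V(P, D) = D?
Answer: 0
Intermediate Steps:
n(J, Z) = Z
O = 6/7 (O = 2/7 - ⅐*(-4) = 2/7 + 4/7 = 6/7 ≈ 0.85714)
b(T) = 0 (b(T) = 0/T = 0)
-36*f(b(1), O)*24 = -36*0*24 = 0*24 = 0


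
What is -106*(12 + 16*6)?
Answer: -11448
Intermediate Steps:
-106*(12 + 16*6) = -106*(12 + 96) = -106*108 = -11448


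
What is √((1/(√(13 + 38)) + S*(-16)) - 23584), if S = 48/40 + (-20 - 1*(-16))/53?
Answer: √(-4311027241920 + 3581475*√51)/13515 ≈ 153.63*I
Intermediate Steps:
S = 298/265 (S = 48*(1/40) + (-20 + 16)*(1/53) = 6/5 - 4*1/53 = 6/5 - 4/53 = 298/265 ≈ 1.1245)
√((1/(√(13 + 38)) + S*(-16)) - 23584) = √((1/(√(13 + 38)) + (298/265)*(-16)) - 23584) = √((1/(√51) - 4768/265) - 23584) = √((√51/51 - 4768/265) - 23584) = √((-4768/265 + √51/51) - 23584) = √(-6254528/265 + √51/51)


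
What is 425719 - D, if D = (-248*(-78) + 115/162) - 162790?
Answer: 92204615/162 ≈ 5.6916e+5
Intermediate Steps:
D = -23238137/162 (D = (19344 + 115*(1/162)) - 162790 = (19344 + 115/162) - 162790 = 3133843/162 - 162790 = -23238137/162 ≈ -1.4345e+5)
425719 - D = 425719 - 1*(-23238137/162) = 425719 + 23238137/162 = 92204615/162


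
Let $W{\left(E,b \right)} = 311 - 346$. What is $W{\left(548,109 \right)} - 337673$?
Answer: $-337708$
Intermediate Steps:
$W{\left(E,b \right)} = -35$
$W{\left(548,109 \right)} - 337673 = -35 - 337673 = -337708$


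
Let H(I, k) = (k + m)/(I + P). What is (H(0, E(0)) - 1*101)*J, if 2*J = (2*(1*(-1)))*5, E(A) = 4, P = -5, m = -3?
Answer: 506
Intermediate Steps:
H(I, k) = (-3 + k)/(-5 + I) (H(I, k) = (k - 3)/(I - 5) = (-3 + k)/(-5 + I))
J = -5 (J = ((2*(1*(-1)))*5)/2 = ((2*(-1))*5)/2 = (-2*5)/2 = (½)*(-10) = -5)
(H(0, E(0)) - 1*101)*J = ((-3 + 4)/(-5 + 0) - 1*101)*(-5) = (1/(-5) - 101)*(-5) = (-⅕*1 - 101)*(-5) = (-⅕ - 101)*(-5) = -506/5*(-5) = 506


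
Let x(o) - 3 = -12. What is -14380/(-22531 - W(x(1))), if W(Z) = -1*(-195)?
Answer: 7190/11363 ≈ 0.63276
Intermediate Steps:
x(o) = -9 (x(o) = 3 - 12 = -9)
W(Z) = 195
-14380/(-22531 - W(x(1))) = -14380/(-22531 - 1*195) = -14380/(-22531 - 195) = -14380/(-22726) = -14380*(-1/22726) = 7190/11363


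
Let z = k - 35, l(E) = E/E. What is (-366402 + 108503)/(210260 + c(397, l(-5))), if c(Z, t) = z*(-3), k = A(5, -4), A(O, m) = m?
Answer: -257899/210377 ≈ -1.2259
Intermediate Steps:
k = -4
l(E) = 1
z = -39 (z = -4 - 35 = -39)
c(Z, t) = 117 (c(Z, t) = -39*(-3) = 117)
(-366402 + 108503)/(210260 + c(397, l(-5))) = (-366402 + 108503)/(210260 + 117) = -257899/210377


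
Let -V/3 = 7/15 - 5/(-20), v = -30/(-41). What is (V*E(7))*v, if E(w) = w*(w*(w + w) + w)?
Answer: -94815/82 ≈ -1156.3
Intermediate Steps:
v = 30/41 (v = -30*(-1/41) = 30/41 ≈ 0.73171)
E(w) = w*(w + 2*w**2) (E(w) = w*(w*(2*w) + w) = w*(2*w**2 + w) = w*(w + 2*w**2))
V = -43/20 (V = -3*(7/15 - 5/(-20)) = -3*(7*(1/15) - 5*(-1/20)) = -3*(7/15 + 1/4) = -3*43/60 = -43/20 ≈ -2.1500)
(V*E(7))*v = -43*7**2*(1 + 2*7)/20*(30/41) = -2107*(1 + 14)/20*(30/41) = -2107*15/20*(30/41) = -43/20*735*(30/41) = -6321/4*30/41 = -94815/82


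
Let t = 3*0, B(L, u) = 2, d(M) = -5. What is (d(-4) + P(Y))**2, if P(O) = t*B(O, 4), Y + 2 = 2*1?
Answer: 25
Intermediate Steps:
t = 0
Y = 0 (Y = -2 + 2*1 = -2 + 2 = 0)
P(O) = 0 (P(O) = 0*2 = 0)
(d(-4) + P(Y))**2 = (-5 + 0)**2 = (-5)**2 = 25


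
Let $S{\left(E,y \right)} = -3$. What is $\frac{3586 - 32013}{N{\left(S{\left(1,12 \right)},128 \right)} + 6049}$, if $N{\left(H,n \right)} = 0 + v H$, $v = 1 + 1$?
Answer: $- \frac{28427}{6043} \approx -4.7041$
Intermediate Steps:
$v = 2$
$N{\left(H,n \right)} = 2 H$ ($N{\left(H,n \right)} = 0 + 2 H = 2 H$)
$\frac{3586 - 32013}{N{\left(S{\left(1,12 \right)},128 \right)} + 6049} = \frac{3586 - 32013}{2 \left(-3\right) + 6049} = - \frac{28427}{-6 + 6049} = - \frac{28427}{6043}$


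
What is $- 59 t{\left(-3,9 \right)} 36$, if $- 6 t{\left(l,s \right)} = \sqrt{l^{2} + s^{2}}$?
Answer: $1062 \sqrt{10} \approx 3358.3$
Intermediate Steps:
$t{\left(l,s \right)} = - \frac{\sqrt{l^{2} + s^{2}}}{6}$
$- 59 t{\left(-3,9 \right)} 36 = - 59 \left(- \frac{\sqrt{\left(-3\right)^{2} + 9^{2}}}{6}\right) 36 = - 59 \left(- \frac{\sqrt{9 + 81}}{6}\right) 36 = - 59 \left(- \frac{\sqrt{90}}{6}\right) 36 = - 59 \left(- \frac{3 \sqrt{10}}{6}\right) 36 = - 59 \left(- \frac{\sqrt{10}}{2}\right) 36 = \frac{59 \sqrt{10}}{2} \cdot 36 = 1062 \sqrt{10}$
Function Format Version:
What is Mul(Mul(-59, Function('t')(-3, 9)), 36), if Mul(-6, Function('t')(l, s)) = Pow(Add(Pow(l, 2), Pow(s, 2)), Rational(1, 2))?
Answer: Mul(1062, Pow(10, Rational(1, 2))) ≈ 3358.3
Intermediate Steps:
Function('t')(l, s) = Mul(Rational(-1, 6), Pow(Add(Pow(l, 2), Pow(s, 2)), Rational(1, 2)))
Mul(Mul(-59, Function('t')(-3, 9)), 36) = Mul(Mul(-59, Mul(Rational(-1, 6), Pow(Add(Pow(-3, 2), Pow(9, 2)), Rational(1, 2)))), 36) = Mul(Mul(-59, Mul(Rational(-1, 6), Pow(Add(9, 81), Rational(1, 2)))), 36) = Mul(Mul(-59, Mul(Rational(-1, 6), Pow(90, Rational(1, 2)))), 36) = Mul(Mul(-59, Mul(Rational(-1, 6), Mul(3, Pow(10, Rational(1, 2))))), 36) = Mul(Mul(-59, Mul(Rational(-1, 2), Pow(10, Rational(1, 2)))), 36) = Mul(Mul(Rational(59, 2), Pow(10, Rational(1, 2))), 36) = Mul(1062, Pow(10, Rational(1, 2)))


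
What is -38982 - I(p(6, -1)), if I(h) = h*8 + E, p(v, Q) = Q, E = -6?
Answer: -38968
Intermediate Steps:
I(h) = -6 + 8*h (I(h) = h*8 - 6 = 8*h - 6 = -6 + 8*h)
-38982 - I(p(6, -1)) = -38982 - (-6 + 8*(-1)) = -38982 - (-6 - 8) = -38982 - 1*(-14) = -38982 + 14 = -38968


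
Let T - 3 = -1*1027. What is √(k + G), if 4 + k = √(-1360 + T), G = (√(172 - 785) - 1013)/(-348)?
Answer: √(-32973 - 87*I*√613 + 121104*I*√149)/174 ≈ 4.8825 + 4.9928*I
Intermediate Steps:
T = -1024 (T = 3 - 1*1027 = 3 - 1027 = -1024)
G = 1013/348 - I*√613/348 (G = (√(-613) - 1013)*(-1/348) = (I*√613 - 1013)*(-1/348) = (-1013 + I*√613)*(-1/348) = 1013/348 - I*√613/348 ≈ 2.9109 - 0.071146*I)
k = -4 + 4*I*√149 (k = -4 + √(-1360 - 1024) = -4 + √(-2384) = -4 + 4*I*√149 ≈ -4.0 + 48.826*I)
√(k + G) = √((-4 + 4*I*√149) + (1013/348 - I*√613/348)) = √(-379/348 + 4*I*√149 - I*√613/348)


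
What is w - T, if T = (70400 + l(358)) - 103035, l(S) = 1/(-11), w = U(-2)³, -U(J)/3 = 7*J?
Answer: 1173954/11 ≈ 1.0672e+5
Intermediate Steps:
U(J) = -21*J
w = 74088 (w = (-21*(-2))³ = 42³ = 74088)
l(S) = -1/11
T = -358986/11 (T = (70400 - 1/11) - 103035 = 774399/11 - 103035 = -358986/11 ≈ -32635.)
w - T = 74088 - 1*(-358986/11) = 74088 + 358986/11 = 1173954/11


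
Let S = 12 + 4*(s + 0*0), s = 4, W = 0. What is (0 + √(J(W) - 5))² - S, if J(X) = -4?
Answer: -37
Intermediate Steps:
S = 28 (S = 12 + 4*(4 + 0*0) = 12 + 4*(4 + 0) = 12 + 4*4 = 12 + 16 = 28)
(0 + √(J(W) - 5))² - S = (0 + √(-4 - 5))² - 1*28 = (0 + √(-9))² - 28 = (0 + 3*I)² - 28 = (3*I)² - 28 = -9 - 28 = -37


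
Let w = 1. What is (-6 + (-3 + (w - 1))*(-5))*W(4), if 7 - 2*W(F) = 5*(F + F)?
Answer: -297/2 ≈ -148.50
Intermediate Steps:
W(F) = 7/2 - 5*F (W(F) = 7/2 - 5*(F + F)/2 = 7/2 - 5*2*F/2 = 7/2 - 5*F)
(-6 + (-3 + (w - 1))*(-5))*W(4) = (-6 + (-3 + (1 - 1))*(-5))*(7/2 - 5*4) = (-6 + (-3 + 0)*(-5))*(7/2 - 20) = (-6 - 3*(-5))*(-33/2) = (-6 + 15)*(-33/2) = 9*(-33/2) = -297/2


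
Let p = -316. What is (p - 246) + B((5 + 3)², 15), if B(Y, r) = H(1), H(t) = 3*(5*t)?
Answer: -547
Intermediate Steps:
H(t) = 15*t
B(Y, r) = 15 (B(Y, r) = 15*1 = 15)
(p - 246) + B((5 + 3)², 15) = (-316 - 246) + 15 = -562 + 15 = -547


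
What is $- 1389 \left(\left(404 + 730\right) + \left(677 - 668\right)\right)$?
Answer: $-1587627$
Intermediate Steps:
$- 1389 \left(\left(404 + 730\right) + \left(677 - 668\right)\right) = - 1389 \left(1134 + \left(677 - 668\right)\right) = - 1389 \left(1134 + 9\right) = \left(-1389\right) 1143 = -1587627$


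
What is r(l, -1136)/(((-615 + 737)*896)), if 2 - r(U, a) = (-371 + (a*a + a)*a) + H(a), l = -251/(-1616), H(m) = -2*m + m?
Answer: 1464712197/109312 ≈ 13399.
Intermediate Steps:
H(m) = -m
l = 251/1616 (l = -251*(-1/1616) = 251/1616 ≈ 0.15532)
r(U, a) = 373 + a - a*(a + a²) (r(U, a) = 2 - ((-371 + (a*a + a)*a) - a) = 2 - ((-371 + (a² + a)*a) - a) = 2 - ((-371 + (a + a²)*a) - a) = 2 - ((-371 + a*(a + a²)) - a) = 2 - (-371 - a + a*(a + a²)) = 2 + (371 + a - a*(a + a²)) = 373 + a - a*(a + a²))
r(l, -1136)/(((-615 + 737)*896)) = (373 - 1136 - 1*(-1136)² - 1*(-1136)³)/(((-615 + 737)*896)) = (373 - 1136 - 1*1290496 - 1*(-1466003456))/((122*896)) = (373 - 1136 - 1290496 + 1466003456)/109312 = 1464712197*(1/109312) = 1464712197/109312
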